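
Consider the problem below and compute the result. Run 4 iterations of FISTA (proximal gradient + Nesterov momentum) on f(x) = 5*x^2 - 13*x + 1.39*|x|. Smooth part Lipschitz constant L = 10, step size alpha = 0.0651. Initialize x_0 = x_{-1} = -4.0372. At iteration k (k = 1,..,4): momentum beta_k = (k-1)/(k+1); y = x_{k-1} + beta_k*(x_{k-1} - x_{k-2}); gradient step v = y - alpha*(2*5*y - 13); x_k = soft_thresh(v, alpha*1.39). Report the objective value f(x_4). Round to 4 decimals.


FISTA on f(x) = 5*x^2 - 13*x + 1.39*|x|
L = 10, alpha = 0.0651
Iteration 1: beta = 0.0, y = -4.0372 + 0.0*(-4.0372 + 4.0372) = -4.0372
  grad(y) = -53.372, v = y - alpha*grad = -0.5627
  prox(v) = soft_thresh(-0.5627, 0.0905) = -0.4722
Iteration 2: beta = 0.3333, y = -0.4722 + 0.3333*(-0.4722 + 4.0372) = 0.7161
  grad(y) = -5.8386, v = y - alpha*grad = 1.0962
  prox(v) = soft_thresh(1.0962, 0.0905) = 1.0057
Iteration 3: beta = 0.5, y = 1.0057 + 0.5*(1.0057 + 0.4722) = 1.7447
  grad(y) = 4.4471, v = y - alpha*grad = 1.4552
  prox(v) = soft_thresh(1.4552, 0.0905) = 1.3647
Iteration 4: beta = 0.6, y = 1.3647 + 0.6*(1.3647 - 1.0057) = 1.5801
  grad(y) = 2.801, v = y - alpha*grad = 1.3978
  prox(v) = soft_thresh(1.3978, 0.0905) = 1.3073
f(x_4) = 5*1.3073^2 - 13*1.3073 + 1.39*|1.3073| = -6.6326


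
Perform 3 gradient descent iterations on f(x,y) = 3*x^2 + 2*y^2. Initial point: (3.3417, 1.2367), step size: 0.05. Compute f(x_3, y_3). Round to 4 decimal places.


Gradient descent on f(x,y) = 3*x^2 + 2*y^2.
Starting point: (3.3417, 1.2367), alpha = 0.05
Step 1: grad_x = 2*3*3.3417 = 20.0502, grad_y = 2*2*1.2367 = 4.9468
  x_1 = 3.3417 - 0.05*20.0502 = 2.3392
  y_1 = 1.2367 - 0.05*4.9468 = 0.9894
Step 2: grad_x = 2*3*2.3392 = 14.0351, grad_y = 2*2*0.9894 = 3.9574
  x_2 = 2.3392 - 0.05*14.0351 = 1.6374
  y_2 = 0.9894 - 0.05*3.9574 = 0.7915
Step 3: grad_x = 2*3*1.6374 = 9.8246, grad_y = 2*2*0.7915 = 3.166
  x_3 = 1.6374 - 0.05*9.8246 = 1.1462
  y_3 = 0.7915 - 0.05*3.166 = 0.6332
f(1.1462, 0.6332) = 3*1.1462^2 + 2*0.6332^2 = 4.7432


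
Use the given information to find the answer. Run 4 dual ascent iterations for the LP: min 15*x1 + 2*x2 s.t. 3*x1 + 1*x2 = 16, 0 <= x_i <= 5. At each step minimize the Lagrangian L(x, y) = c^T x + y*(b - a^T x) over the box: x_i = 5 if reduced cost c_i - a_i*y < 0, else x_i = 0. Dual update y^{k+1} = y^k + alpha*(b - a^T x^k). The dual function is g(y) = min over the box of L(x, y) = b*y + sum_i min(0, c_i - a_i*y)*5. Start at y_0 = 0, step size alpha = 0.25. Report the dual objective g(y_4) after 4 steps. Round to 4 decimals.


Dual ascent for LP: min 15*x1 + 2*x2, 3*x1 + 1*x2 = 16, 0 <= x_i <= 5
Step 1: y^k = 0.0, reduced costs: (15.0, 2.0)
  x^k = (0.0, 0.0), subgradient = b - a^T x = 16.0
  y^{k+1} = 0.0 + 0.25*16.0 = 4.0
Step 2: y^k = 4.0, reduced costs: (3.0, -2.0)
  x^k = (0.0, 5.0), subgradient = b - a^T x = 11.0
  y^{k+1} = 4.0 + 0.25*11.0 = 6.75
Step 3: y^k = 6.75, reduced costs: (-5.25, -4.75)
  x^k = (5.0, 5.0), subgradient = b - a^T x = -4.0
  y^{k+1} = 6.75 + 0.25*-4.0 = 5.75
Step 4: y^k = 5.75, reduced costs: (-2.25, -3.75)
  x^k = (5.0, 5.0), subgradient = b - a^T x = -4.0
  y^{k+1} = 5.75 + 0.25*-4.0 = 4.75
Dual objective at y_4 = 4.75: reduced costs (0.75, -2.75), box minimizer x = (0.0, 5.0)
g(y_4) = b*y + (c1 - a1*y)*x1 + (c2 - a2*y)*x2 = 16*4.75 + 0.75*0.0 + (-2.75)*5.0 = 76.0 + 0.0 - 13.75 = 62.25


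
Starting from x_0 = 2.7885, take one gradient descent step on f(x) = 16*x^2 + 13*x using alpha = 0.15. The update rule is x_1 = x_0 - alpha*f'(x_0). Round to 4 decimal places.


We compute the gradient at x_0 and apply the update.
f'(x) = 32*x + 13
f'(2.7885) = 32*2.7885 + 13 = 102.232
x_1 = 2.7885 - 0.15*102.232 = -12.5463


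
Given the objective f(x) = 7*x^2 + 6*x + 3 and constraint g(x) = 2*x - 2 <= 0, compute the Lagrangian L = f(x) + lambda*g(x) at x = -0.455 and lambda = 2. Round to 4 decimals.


Step 1: Evaluate f(x).
f(-0.455) = 7*(-0.455)^2 + 6*(-0.455) + 3 = 1.7192
Step 2: Evaluate g(x).
g(-0.455) = 2*-0.455 - 2 = -2.91
Step 3: Compute Lagrangian.
L = 1.7192 + 2*-2.91 = -4.1008


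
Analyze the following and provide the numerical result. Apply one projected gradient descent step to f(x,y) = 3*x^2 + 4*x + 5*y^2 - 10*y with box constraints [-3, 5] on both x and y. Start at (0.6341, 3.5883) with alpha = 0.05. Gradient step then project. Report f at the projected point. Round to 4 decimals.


Step 1: Compute gradient at (0.6341, 3.5883).
grad_x = 2*3*0.6341 + 4 = 7.8046
grad_y = 2*5*3.5883 - 10 = 25.883
Step 2: Gradient step.
x_raw = 0.6341 - 0.05*7.8046 = 0.2439
y_raw = 3.5883 - 0.05*25.883 = 2.2942
Step 3: Project onto [-3, 5].
x_proj = clip(0.2439) = 0.2439
y_proj = clip(2.2942) = 2.2942
Step 4: Evaluate f.
f(0.2439, 2.2942) = 4.528


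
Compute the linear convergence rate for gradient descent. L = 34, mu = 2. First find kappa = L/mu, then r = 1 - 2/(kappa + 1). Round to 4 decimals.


Step 1: Compute the condition number.
kappa = L/mu = 34/2 = 17.0
Step 2: Compute the convergence rate.
r = 1 - 2/(kappa + 1) = 1 - 2*mu/(L + mu) = (L - mu)/(L + mu) = 32/36 = 0.8889


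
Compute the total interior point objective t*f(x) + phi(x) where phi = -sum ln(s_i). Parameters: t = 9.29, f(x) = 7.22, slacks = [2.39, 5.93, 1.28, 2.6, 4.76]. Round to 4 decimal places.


Step 1: Compute log-barrier.
ln values: [0.8713, 1.78, 0.2469, 0.9555, 1.5602]
phi = -(0.8713 + 1.78 + 0.2469 + 0.9555 + 1.5602) = -5.4139
Step 2: Compute augmented objective.
t*f(x) = 9.29*7.22 = 67.0738
Total = 67.0738 - 5.4139 = 61.6599


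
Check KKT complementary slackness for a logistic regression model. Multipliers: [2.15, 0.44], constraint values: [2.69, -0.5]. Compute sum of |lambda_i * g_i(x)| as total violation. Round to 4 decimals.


KKT complementary slackness check:
lambda_1 * g_1 = 2.15 * 2.69 = 5.7835
lambda_2 * g_2 = 0.44 * -0.5 = -0.22
Total violation = 5.7835 + 0.22 = 6.0035


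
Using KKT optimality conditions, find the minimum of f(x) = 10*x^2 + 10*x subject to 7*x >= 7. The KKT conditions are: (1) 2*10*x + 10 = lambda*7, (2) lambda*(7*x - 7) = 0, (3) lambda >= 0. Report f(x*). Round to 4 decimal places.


Step 1: Try lambda = 0 (constraint inactive).
x_unc = -10/(2*10) = -0.5
Check: 7*-0.5 = -3.5 < 7 -- violated!
Step 2: Constraint must be active: 7*x = 7
x* = 7/7 = 1.0
lambda = (2*10*1.0 + 10)/7 = 4.2857
Step 3: Compute optimal value.
f(x*) = 10*1.0^2 + 10*1.0 = 20.0


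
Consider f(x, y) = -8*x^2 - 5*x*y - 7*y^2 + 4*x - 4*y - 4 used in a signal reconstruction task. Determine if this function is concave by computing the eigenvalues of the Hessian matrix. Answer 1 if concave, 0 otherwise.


The Hessian of f(x,y) = -8*x^2 - 5*x*y - 7*y^2 + 4*x - 4*y - 4 is:
H = [[-16, -5], [-5, -14]]
Trace = -16 - 14 = -30
Determinant = -16*-14 - (-5)^2 = 199
Discriminant = (-30)^2 - 4*199 = 104.0
Eigenvalues: lambda_1 = -20.099, lambda_2 = -9.901
The function is concave.

1


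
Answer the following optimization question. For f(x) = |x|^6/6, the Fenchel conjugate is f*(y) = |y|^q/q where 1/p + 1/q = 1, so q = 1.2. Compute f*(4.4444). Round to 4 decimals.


The conjugate exponent q satisfies 1/p + 1/q = 1.
p = 6, so q = 6/(6 - 1) = 1.2
|y|^q = 4.4444^1.2 = 5.9893
f*(4.4444) = 5.9893 / 1.2 = 4.9911


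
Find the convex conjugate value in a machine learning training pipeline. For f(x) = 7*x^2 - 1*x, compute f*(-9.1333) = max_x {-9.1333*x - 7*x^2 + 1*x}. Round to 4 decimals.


f*(y) = sup_x {y*x - a*x^2 - b*x} = sup_x {(y-b)*x - a*x^2}
FOC: (y - b) - 2a*x = 0 => x* = (y - b)/(2a)
x* = (-9.1333 + 1)/(2*7) = -0.581
f*(-9.1333) = (y-b)^2/(4a) = (-9.1333 + 1)^2/(4*7)
= 66.1506/28 = 2.3625


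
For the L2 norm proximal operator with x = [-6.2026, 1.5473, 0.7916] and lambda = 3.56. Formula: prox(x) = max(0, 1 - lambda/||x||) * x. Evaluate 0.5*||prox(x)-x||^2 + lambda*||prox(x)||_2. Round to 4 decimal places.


Step 1: Compute ||x||.
||x|| = 6.4415
Step 2: Compute scaling factor.
scale = max(0, 1 - 3.56/6.4415) = 0.4473
Step 3: prox(x) = [-2.7746, 0.6922, 0.3541]
||prox(x)|| = 2.8815
Step 4: Proximal objective.
0.5*||prox-x||^2 = 6.3368
lambda*||prox|| = 10.2581
Total = 16.595


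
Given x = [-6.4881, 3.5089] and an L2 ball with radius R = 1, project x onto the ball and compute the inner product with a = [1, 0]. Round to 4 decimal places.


Step 1: Compute ||x|| (intermediates to 6 decimals).
||x|| = sqrt((-6.4881)^2 + 3.5089^2) = 7.376166
Step 2: Project.
Since ||x|| > R, scale = R/||x|| = 1/7.376166 = 0.135572, proj(x) = scale * x
proj(x) = [-0.879605, 0.475709]
Step 3: Dot product.
a^T * proj(x) = 1*(-0.879605) + 0*0.475709 = -0.8796


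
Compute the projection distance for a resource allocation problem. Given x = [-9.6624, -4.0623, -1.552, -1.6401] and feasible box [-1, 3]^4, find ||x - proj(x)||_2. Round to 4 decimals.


Project each component onto [-1, 3].
clip(-9.6624) = -1.0, clip(-4.0623) = -1.0, clip(-1.552) = -1.0, clip(-1.6401) = -1.0
Projection = [-1.0, -1.0, -1.0, -1.0]
Squared diffs: [75.0372, 9.3777, 0.3047, 0.4097]
Distance = sqrt(85.1293) = 9.2266


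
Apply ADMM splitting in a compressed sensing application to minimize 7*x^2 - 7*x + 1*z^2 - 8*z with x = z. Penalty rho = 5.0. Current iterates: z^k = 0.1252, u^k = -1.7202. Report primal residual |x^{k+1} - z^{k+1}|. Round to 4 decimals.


ADMM iteration with rho = 5.0, z^k = 0.1252, u^k = -1.7202
Step 1: x-update.
Minimize 7*x^2 - 7*x + (5.0/2)*(x - 0.1252 - 1.7202)^2
FOC: (2*7 + 5.0)*x = 7 + 5.0*(0.1252 + 1.7202)
x^{k+1} = 0.8541
Step 2: z-update.
Minimize 1*z^2 - 8*z + (5.0/2)*(0.8541 - z - 1.7202)^2
FOC: (2*1 + 5.0)*z = 8 + 5.0*(0.8541 - 1.7202)
z^{k+1} = 0.5242
Step 3: u-update.
u^{k+1} = -1.7202 + 0.8541 - 0.5242 = -1.3903
Step 4: Primal residual = |0.8541 - 0.5242| = 0.3299


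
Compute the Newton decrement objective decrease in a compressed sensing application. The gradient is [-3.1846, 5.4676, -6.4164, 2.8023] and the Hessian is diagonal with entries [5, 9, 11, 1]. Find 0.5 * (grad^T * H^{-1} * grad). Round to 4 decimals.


Step 1: H is diagonal, so H^(-1) * g = [-0.6369, 0.6075, -0.5833, 2.8023].
Step 2: g^T H^(-1) g = sum_i g_i^2 / H_ii
  = (-3.1846)^2/5 + (5.4676)^2/9 + (-6.4164)^2/11 + (2.8023)^2/1
  = 2.0283 + 3.3216 + 3.7427 + 7.8529 = 16.9456
Step 3: Objective decrease = 0.5 * g^T H^(-1) g = 8.4728


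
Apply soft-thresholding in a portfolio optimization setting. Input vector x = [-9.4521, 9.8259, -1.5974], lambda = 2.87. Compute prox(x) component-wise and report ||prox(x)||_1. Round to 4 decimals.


Soft-thresholding with lambda = 2.87:
prox(-9.4521) = sign(-9.4521)*max(|-9.4521| - 2.87, 0) = -6.5821
prox(9.8259) = sign(9.8259)*max(|9.8259| - 2.87, 0) = 6.9559
prox(-1.5974) = sign(-1.5974)*max(|-1.5974| - 2.87, 0) = 0.0
prox(x) = [-6.5821, 6.9559, 0.0]
||prox(x)||_1 = 6.5821 + 6.9559 + 0.0 = 13.538


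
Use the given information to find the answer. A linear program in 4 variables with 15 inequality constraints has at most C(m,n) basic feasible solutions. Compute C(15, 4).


Each vertex corresponds to some choice of n active constraints out of m, so the number of vertices is at most C(m, n) = m! / (n!(m-n)!).
m = 15, n = 4
Numerator: 15 * 14 * 13 * 12
Denominator: 4! = 24
C(15, 4) = 1365


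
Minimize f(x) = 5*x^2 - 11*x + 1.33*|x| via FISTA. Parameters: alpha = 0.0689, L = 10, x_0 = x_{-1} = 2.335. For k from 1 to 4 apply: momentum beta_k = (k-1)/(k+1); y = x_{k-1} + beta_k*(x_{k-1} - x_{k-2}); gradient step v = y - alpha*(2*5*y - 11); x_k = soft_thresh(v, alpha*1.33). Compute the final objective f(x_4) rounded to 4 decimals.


FISTA on f(x) = 5*x^2 - 11*x + 1.33*|x|
L = 10, alpha = 0.0689
Iteration 1: beta = 0.0, y = 2.335 + 0.0*(2.335 - 2.335) = 2.335
  grad(y) = 12.35, v = y - alpha*grad = 1.4841
  prox(v) = soft_thresh(1.4841, 0.0916) = 1.3924
Iteration 2: beta = 0.3333, y = 1.3924 + 0.3333*(1.3924 - 2.335) = 1.0783
  grad(y) = -0.2174, v = y - alpha*grad = 1.0932
  prox(v) = soft_thresh(1.0932, 0.0916) = 1.0016
Iteration 3: beta = 0.5, y = 1.0016 + 0.5*(1.0016 - 1.3924) = 0.8062
  grad(y) = -2.9382, v = y - alpha*grad = 1.0086
  prox(v) = soft_thresh(1.0086, 0.0916) = 0.917
Iteration 4: beta = 0.6, y = 0.917 + 0.6*(0.917 - 1.0016) = 0.8662
  grad(y) = -2.3379, v = y - alpha*grad = 1.0273
  prox(v) = soft_thresh(1.0273, 0.0916) = 0.9357
f(x_4) = 5*0.9357^2 - 11*0.9357 + 1.33*|0.9357| = -4.6705


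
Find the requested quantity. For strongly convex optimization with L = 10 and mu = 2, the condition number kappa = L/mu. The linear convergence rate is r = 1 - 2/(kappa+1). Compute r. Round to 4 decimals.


Step 1: Compute the condition number.
kappa = L/mu = 10/2 = 5.0
Step 2: Compute the convergence rate.
r = 1 - 2/(kappa + 1) = 1 - 2*mu/(L + mu) = (L - mu)/(L + mu) = 8/12 = 0.6667


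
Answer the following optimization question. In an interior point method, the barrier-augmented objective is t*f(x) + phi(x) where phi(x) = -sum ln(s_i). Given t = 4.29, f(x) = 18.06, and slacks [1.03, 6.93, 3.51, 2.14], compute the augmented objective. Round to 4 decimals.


Step 1: Compute log-barrier.
ln values: [0.0296, 1.9359, 1.2556, 0.7608]
phi = -(0.0296 + 1.9359 + 1.2556 + 0.7608) = -3.9818
Step 2: Compute augmented objective.
t*f(x) = 4.29*18.06 = 77.4774
Total = 77.4774 - 3.9818 = 73.4956


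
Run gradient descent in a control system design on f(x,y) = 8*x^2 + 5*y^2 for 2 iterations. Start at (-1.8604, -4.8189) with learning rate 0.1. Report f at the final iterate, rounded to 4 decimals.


Gradient descent on f(x,y) = 8*x^2 + 5*y^2.
Starting point: (-1.8604, -4.8189), alpha = 0.1
Step 1: grad_x = 2*8*-1.8604 = -29.7664, grad_y = 2*5*-4.8189 = -48.189
  x_1 = -1.8604 - 0.1*-29.7664 = 1.1162
  y_1 = -4.8189 - 0.1*-48.189 = 0.0
Step 2: grad_x = 2*8*1.1162 = 17.8598, grad_y = 2*5*0.0 = 0.0
  x_2 = 1.1162 - 0.1*17.8598 = -0.6697
  y_2 = 0.0 - 0.1*0.0 = 0.0
f(-0.6697, 0.0) = 8*(-0.6697)^2 + 5*0.0^2 = 3.5885


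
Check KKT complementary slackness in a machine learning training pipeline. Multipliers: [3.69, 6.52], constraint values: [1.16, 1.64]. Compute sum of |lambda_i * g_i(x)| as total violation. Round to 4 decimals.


KKT complementary slackness check:
lambda_1 * g_1 = 3.69 * 1.16 = 4.2804
lambda_2 * g_2 = 6.52 * 1.64 = 10.6928
Total violation = 4.2804 + 10.6928 = 14.9732


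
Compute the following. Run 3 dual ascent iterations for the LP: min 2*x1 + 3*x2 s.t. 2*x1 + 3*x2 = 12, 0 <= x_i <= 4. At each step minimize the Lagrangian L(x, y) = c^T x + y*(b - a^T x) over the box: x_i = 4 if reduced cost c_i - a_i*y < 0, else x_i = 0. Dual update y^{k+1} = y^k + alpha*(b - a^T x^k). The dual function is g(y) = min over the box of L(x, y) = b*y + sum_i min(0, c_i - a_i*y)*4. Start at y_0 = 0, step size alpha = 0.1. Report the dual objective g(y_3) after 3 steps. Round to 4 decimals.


Dual ascent for LP: min 2*x1 + 3*x2, 2*x1 + 3*x2 = 12, 0 <= x_i <= 4
Step 1: y^k = 0.0, reduced costs: (2.0, 3.0)
  x^k = (0.0, 0.0), subgradient = b - a^T x = 12.0
  y^{k+1} = 0.0 + 0.1*12.0 = 1.2
Step 2: y^k = 1.2, reduced costs: (-0.4, -0.6)
  x^k = (4.0, 4.0), subgradient = b - a^T x = -8.0
  y^{k+1} = 1.2 + 0.1*-8.0 = 0.4
Step 3: y^k = 0.4, reduced costs: (1.2, 1.8)
  x^k = (0.0, 0.0), subgradient = b - a^T x = 12.0
  y^{k+1} = 0.4 + 0.1*12.0 = 1.6
Dual objective at y_3 = 1.6: reduced costs (-1.2, -1.8), box minimizer x = (4.0, 4.0)
g(y_3) = b*y + (c1 - a1*y)*x1 + (c2 - a2*y)*x2 = 12*1.6 + (-1.2)*4.0 + (-1.8)*4.0 = 19.2 - 4.8 - 7.2 = 7.2


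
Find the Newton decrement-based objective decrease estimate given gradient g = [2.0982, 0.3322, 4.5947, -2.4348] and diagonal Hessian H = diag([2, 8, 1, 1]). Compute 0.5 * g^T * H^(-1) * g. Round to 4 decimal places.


Step 1: H is diagonal, so H^(-1) * g = [1.0491, 0.0415, 4.5947, -2.4348].
Step 2: g^T H^(-1) g = sum_i g_i^2 / H_ii
  = (2.0982)^2/2 + (0.3322)^2/8 + (4.5947)^2/1 + (-2.4348)^2/1
  = 2.2012 + 0.0138 + 21.1113 + 5.9283 = 29.2545
Step 3: Objective decrease = 0.5 * g^T H^(-1) g = 14.6273


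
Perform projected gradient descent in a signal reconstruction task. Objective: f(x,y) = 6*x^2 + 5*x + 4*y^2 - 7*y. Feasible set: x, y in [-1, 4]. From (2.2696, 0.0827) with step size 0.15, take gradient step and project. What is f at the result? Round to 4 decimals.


Step 1: Compute gradient at (2.2696, 0.0827).
grad_x = 2*6*2.2696 + 5 = 32.2352
grad_y = 2*4*0.0827 - 7 = -6.3384
Step 2: Gradient step.
x_raw = 2.2696 - 0.15*32.2352 = -2.5657
y_raw = 0.0827 - 0.15*-6.3384 = 1.0335
Step 3: Project onto [-1, 4].
x_proj = clip(-2.5657) = -1.0
y_proj = clip(1.0335) = 1.0335
Step 4: Evaluate f.
f(-1.0, 1.0335) = -1.9621


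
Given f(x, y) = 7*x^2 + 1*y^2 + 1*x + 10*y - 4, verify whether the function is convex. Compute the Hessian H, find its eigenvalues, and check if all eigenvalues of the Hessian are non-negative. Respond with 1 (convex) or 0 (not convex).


The Hessian of f(x,y) = 7*x^2 + 1*y^2 + 1*x + 10*y - 4 is:
H = [[14, 0], [0, 2]]
Trace = 14 + 2 = 16
Determinant = 14*2 - (0)^2 = 28
Discriminant = (16)^2 - 4*28 = 144.0
Eigenvalues: lambda_1 = 2.0, lambda_2 = 14.0
The function is convex.

1


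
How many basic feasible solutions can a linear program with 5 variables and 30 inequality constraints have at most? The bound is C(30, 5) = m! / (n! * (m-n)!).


Each vertex corresponds to some choice of n active constraints out of m, so the number of vertices is at most C(m, n) = m! / (n!(m-n)!).
m = 30, n = 5
Numerator: 30 * 29 * 28 * 27 * 26
Denominator: 5! = 120
C(30, 5) = 142506


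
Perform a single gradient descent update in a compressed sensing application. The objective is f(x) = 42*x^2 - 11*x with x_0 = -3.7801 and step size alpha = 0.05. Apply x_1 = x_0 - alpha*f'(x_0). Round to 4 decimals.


We compute the gradient at x_0 and apply the update.
f'(x) = 84*x - 11
f'(-3.7801) = 84*-3.7801 - 11 = -328.5284
x_1 = -3.7801 - 0.05*-328.5284 = 12.6463


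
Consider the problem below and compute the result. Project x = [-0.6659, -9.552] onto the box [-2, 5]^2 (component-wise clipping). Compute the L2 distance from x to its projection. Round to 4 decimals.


Project each component onto [-2, 5].
clip(-0.6659) = -0.6659, clip(-9.552) = -2.0
Projection = [-0.6659, -2.0]
Squared diffs: [0.0, 57.0327]
Distance = sqrt(57.0327) = 7.552


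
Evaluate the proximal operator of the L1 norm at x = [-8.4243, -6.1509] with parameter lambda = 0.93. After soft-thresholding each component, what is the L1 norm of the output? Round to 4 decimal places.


Soft-thresholding with lambda = 0.93:
prox(-8.4243) = sign(-8.4243)*max(|-8.4243| - 0.93, 0) = -7.4943
prox(-6.1509) = sign(-6.1509)*max(|-6.1509| - 0.93, 0) = -5.2209
prox(x) = [-7.4943, -5.2209]
||prox(x)||_1 = 7.4943 + 5.2209 = 12.7152


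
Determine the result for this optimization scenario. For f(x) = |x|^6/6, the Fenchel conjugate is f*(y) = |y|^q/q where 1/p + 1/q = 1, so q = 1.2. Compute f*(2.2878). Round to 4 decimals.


The conjugate exponent q satisfies 1/p + 1/q = 1.
p = 6, so q = 6/(6 - 1) = 1.2
|y|^q = 2.2878^1.2 = 2.6996
f*(2.2878) = 2.6996 / 1.2 = 2.2497


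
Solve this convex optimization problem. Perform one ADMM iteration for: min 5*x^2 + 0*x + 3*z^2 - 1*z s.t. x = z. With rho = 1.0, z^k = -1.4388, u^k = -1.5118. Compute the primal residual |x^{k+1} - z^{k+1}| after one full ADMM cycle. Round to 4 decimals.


ADMM iteration with rho = 1.0, z^k = -1.4388, u^k = -1.5118
Step 1: x-update.
Minimize 5*x^2 + 0*x + (1.0/2)*(x + 1.4388 - 1.5118)^2
FOC: (2*5 + 1.0)*x = 0 + 1.0*(-1.4388 + 1.5118)
x^{k+1} = 0.0066
Step 2: z-update.
Minimize 3*z^2 - 1*z + (1.0/2)*(0.0066 - z - 1.5118)^2
FOC: (2*3 + 1.0)*z = 1 + 1.0*(0.0066 - 1.5118)
z^{k+1} = -0.0722
Step 3: u-update.
u^{k+1} = -1.5118 + 0.0066 + 0.0722 = -1.433
Step 4: Primal residual = |0.0066 + 0.0722| = 0.0788


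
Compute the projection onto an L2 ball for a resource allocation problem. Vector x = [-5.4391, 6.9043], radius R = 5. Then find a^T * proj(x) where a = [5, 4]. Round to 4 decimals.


Step 1: Compute ||x|| (intermediates to 6 decimals).
||x|| = sqrt((-5.4391)^2 + 6.9043^2) = 8.789378
Step 2: Project.
Since ||x|| > R, scale = R/||x|| = 5/8.789378 = 0.568868, proj(x) = scale * x
proj(x) = [-3.09413, 3.927635]
Step 3: Dot product.
a^T * proj(x) = 5*(-3.09413) + 4*3.927635 = 0.2399


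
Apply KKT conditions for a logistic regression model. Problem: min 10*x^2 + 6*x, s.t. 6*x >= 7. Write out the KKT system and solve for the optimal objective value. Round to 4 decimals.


Step 1: Try lambda = 0 (constraint inactive).
x_unc = -6/(2*10) = -0.3
Check: 6*-0.3 = -1.8 < 7 -- violated!
Step 2: Constraint must be active: 6*x = 7
x* = 7/6 = 1.1667 (rounded; the exact value 7/6 is used below)
lambda = (2*10*(7/6) + 6)/6 = 4.8889
Step 3: Compute optimal value.
f(x*) = 10*(7/6)^2 + 6*(7/6) = 20.6111


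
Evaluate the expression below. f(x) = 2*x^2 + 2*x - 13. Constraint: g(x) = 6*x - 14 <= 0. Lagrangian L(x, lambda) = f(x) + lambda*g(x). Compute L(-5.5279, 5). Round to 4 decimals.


Step 1: Evaluate f(x).
f(-5.5279) = 2*(-5.5279)^2 + 2*(-5.5279) - 13 = 37.0596
Step 2: Evaluate g(x).
g(-5.5279) = 6*-5.5279 - 14 = -47.1674
Step 3: Compute Lagrangian.
L = 37.0596 + 5*-47.1674 = -198.7774


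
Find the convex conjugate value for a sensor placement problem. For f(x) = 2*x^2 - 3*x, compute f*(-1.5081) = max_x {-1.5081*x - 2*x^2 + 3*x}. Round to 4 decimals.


f*(y) = sup_x {y*x - a*x^2 - b*x} = sup_x {(y-b)*x - a*x^2}
FOC: (y - b) - 2a*x = 0 => x* = (y - b)/(2a)
x* = (-1.5081 + 3)/(2*2) = 0.373
f*(-1.5081) = (y-b)^2/(4a) = (-1.5081 + 3)^2/(4*2)
= 2.2258/8 = 0.2782


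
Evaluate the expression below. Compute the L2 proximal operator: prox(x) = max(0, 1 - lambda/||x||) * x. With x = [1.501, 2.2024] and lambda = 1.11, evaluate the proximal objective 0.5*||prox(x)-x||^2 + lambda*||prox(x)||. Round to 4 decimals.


Step 1: Compute ||x||.
||x|| = 2.6653
Step 2: Compute scaling factor.
scale = max(0, 1 - 1.11/2.6653) = 0.5835
Step 3: prox(x) = [0.8759, 1.2852]
||prox(x)|| = 1.5553
Step 4: Proximal objective.
0.5*||prox-x||^2 = 0.6161
lambda*||prox|| = 1.7264
Total = 2.3424


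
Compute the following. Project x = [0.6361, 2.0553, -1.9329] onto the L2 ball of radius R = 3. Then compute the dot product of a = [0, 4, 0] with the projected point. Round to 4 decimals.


Step 1: Compute ||x|| (intermediates to 6 decimals).
||x|| = sqrt(0.6361^2 + 2.0553^2 + (-1.9329)^2) = 2.892228
Step 2: Project.
Since ||x|| <= R, proj = x (no scaling needed).
proj(x) = [0.6361, 2.0553, -1.9329]
Step 3: Dot product.
a^T * proj(x) = 0*0.6361 + 4*2.0553 + 0*(-1.9329) = 8.2212


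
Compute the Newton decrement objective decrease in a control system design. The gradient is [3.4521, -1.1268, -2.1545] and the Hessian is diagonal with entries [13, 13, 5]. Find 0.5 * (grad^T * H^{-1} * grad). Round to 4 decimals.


Step 1: H is diagonal, so H^(-1) * g = [0.2655, -0.0867, -0.4309].
Step 2: g^T H^(-1) g = sum_i g_i^2 / H_ii
  = (3.4521)^2/13 + (-1.1268)^2/13 + (-2.1545)^2/5
  = 0.9167 + 0.0977 + 0.9284 = 1.9427
Step 3: Objective decrease = 0.5 * g^T H^(-1) g = 0.9714


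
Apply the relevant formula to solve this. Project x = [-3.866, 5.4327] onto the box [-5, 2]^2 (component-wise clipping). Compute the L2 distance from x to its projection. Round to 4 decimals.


Project each component onto [-5, 2].
clip(-3.866) = -3.866, clip(5.4327) = 2.0
Projection = [-3.866, 2.0]
Squared diffs: [0.0, 11.7834]
Distance = sqrt(11.7834) = 3.4327


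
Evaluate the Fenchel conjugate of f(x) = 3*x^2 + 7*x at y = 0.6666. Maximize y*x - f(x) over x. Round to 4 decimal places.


f*(y) = sup_x {y*x - a*x^2 - b*x} = sup_x {(y-b)*x - a*x^2}
FOC: (y - b) - 2a*x = 0 => x* = (y - b)/(2a)
x* = (0.6666 - 7)/(2*3) = -1.0556
f*(0.6666) = (y-b)^2/(4a) = (0.6666 - 7)^2/(4*3)
= 40.112/12 = 3.3427


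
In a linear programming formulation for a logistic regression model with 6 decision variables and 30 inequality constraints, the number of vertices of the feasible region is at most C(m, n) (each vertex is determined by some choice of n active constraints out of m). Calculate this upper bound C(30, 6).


Each vertex corresponds to some choice of n active constraints out of m, so the number of vertices is at most C(m, n) = m! / (n!(m-n)!).
m = 30, n = 6
Numerator: 30 * 29 * 28 * 27 * 26 * 25
Denominator: 6! = 720
C(30, 6) = 593775


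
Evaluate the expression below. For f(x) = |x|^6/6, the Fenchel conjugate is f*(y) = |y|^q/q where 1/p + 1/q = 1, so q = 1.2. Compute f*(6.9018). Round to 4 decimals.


The conjugate exponent q satisfies 1/p + 1/q = 1.
p = 6, so q = 6/(6 - 1) = 1.2
|y|^q = 6.9018^1.2 = 10.1568
f*(6.9018) = 10.1568 / 1.2 = 8.464


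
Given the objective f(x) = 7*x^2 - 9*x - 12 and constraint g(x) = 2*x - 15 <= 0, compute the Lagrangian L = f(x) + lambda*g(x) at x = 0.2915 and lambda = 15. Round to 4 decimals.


Step 1: Evaluate f(x).
f(0.2915) = 7*0.2915^2 - 9*0.2915 - 12 = -14.0287
Step 2: Evaluate g(x).
g(0.2915) = 2*0.2915 - 15 = -14.417
Step 3: Compute Lagrangian.
L = -14.0287 + 15*-14.417 = -230.2837


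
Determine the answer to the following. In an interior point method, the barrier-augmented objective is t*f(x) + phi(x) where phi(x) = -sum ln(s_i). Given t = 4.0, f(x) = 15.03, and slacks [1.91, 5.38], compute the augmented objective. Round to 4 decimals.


Step 1: Compute log-barrier.
ln values: [0.6471, 1.6827]
phi = -(0.6471 + 1.6827) = -2.3298
Step 2: Compute augmented objective.
t*f(x) = 4.0*15.03 = 60.12
Total = 60.12 - 2.3298 = 57.7902


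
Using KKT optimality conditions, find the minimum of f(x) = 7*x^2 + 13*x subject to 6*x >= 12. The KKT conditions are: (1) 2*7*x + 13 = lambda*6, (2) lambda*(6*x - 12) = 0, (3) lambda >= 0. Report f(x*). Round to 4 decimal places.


Step 1: Try lambda = 0 (constraint inactive).
x_unc = -13/(2*7) = -0.9286
Check: 6*-0.9286 = -5.5716 < 12 -- violated!
Step 2: Constraint must be active: 6*x = 12
x* = 12/6 = 2.0
lambda = (2*7*2.0 + 13)/6 = 6.8333
Step 3: Compute optimal value.
f(x*) = 7*2.0^2 + 13*2.0 = 54.0


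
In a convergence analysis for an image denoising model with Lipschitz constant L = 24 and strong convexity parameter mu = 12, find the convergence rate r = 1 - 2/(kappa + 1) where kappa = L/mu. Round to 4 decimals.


Step 1: Compute the condition number.
kappa = L/mu = 24/12 = 2.0
Step 2: Compute the convergence rate.
r = 1 - 2/(kappa + 1) = 1 - 2*mu/(L + mu) = (L - mu)/(L + mu) = 12/36 = 0.3333


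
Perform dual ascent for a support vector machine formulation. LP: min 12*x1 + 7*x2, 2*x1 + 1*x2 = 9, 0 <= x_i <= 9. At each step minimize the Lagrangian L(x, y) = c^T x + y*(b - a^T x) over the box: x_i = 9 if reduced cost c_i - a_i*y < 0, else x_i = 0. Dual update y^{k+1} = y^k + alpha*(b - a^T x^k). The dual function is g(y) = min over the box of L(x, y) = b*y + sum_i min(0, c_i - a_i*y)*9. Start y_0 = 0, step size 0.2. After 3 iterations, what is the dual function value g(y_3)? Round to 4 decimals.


Dual ascent for LP: min 12*x1 + 7*x2, 2*x1 + 1*x2 = 9, 0 <= x_i <= 9
Step 1: y^k = 0.0, reduced costs: (12.0, 7.0)
  x^k = (0.0, 0.0), subgradient = b - a^T x = 9.0
  y^{k+1} = 0.0 + 0.2*9.0 = 1.8
Step 2: y^k = 1.8, reduced costs: (8.4, 5.2)
  x^k = (0.0, 0.0), subgradient = b - a^T x = 9.0
  y^{k+1} = 1.8 + 0.2*9.0 = 3.6
Step 3: y^k = 3.6, reduced costs: (4.8, 3.4)
  x^k = (0.0, 0.0), subgradient = b - a^T x = 9.0
  y^{k+1} = 3.6 + 0.2*9.0 = 5.4
Dual objective at y_3 = 5.4: reduced costs (1.2, 1.6), box minimizer x = (0.0, 0.0)
g(y_3) = b*y + (c1 - a1*y)*x1 + (c2 - a2*y)*x2 = 9*5.4 + 1.2*0.0 + 1.6*0.0 = 48.6 + 0.0 + 0.0 = 48.6


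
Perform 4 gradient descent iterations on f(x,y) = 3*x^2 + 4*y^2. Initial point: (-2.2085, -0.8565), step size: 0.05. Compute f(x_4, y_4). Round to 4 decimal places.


Gradient descent on f(x,y) = 3*x^2 + 4*y^2.
Starting point: (-2.2085, -0.8565), alpha = 0.05
Step 1: grad_x = 2*3*-2.2085 = -13.251, grad_y = 2*4*-0.8565 = -6.852
  x_1 = -2.2085 - 0.05*-13.251 = -1.546
  y_1 = -0.8565 - 0.05*-6.852 = -0.5139
Step 2: grad_x = 2*3*-1.546 = -9.2757, grad_y = 2*4*-0.5139 = -4.1112
  x_2 = -1.546 - 0.05*-9.2757 = -1.0822
  y_2 = -0.5139 - 0.05*-4.1112 = -0.3083
Step 3: grad_x = 2*3*-1.0822 = -6.493, grad_y = 2*4*-0.3083 = -2.4667
  x_3 = -1.0822 - 0.05*-6.493 = -0.7575
  y_3 = -0.3083 - 0.05*-2.4667 = -0.185
Step 4: grad_x = 2*3*-0.7575 = -4.5451, grad_y = 2*4*-0.185 = -1.48
  x_4 = -0.7575 - 0.05*-4.5451 = -0.5303
  y_4 = -0.185 - 0.05*-1.48 = -0.111
f(-0.5303, -0.111) = 3*(-0.5303)^2 + 4*(-0.111)^2 = 0.8928


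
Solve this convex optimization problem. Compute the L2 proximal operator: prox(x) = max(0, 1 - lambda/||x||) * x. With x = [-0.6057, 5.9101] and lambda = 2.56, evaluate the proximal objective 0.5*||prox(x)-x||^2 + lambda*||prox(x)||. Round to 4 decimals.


Step 1: Compute ||x||.
||x|| = 5.9411
Step 2: Compute scaling factor.
scale = max(0, 1 - 2.56/5.9411) = 0.5691
Step 3: prox(x) = [-0.3447, 3.3634]
||prox(x)|| = 3.3811
Step 4: Proximal objective.
0.5*||prox-x||^2 = 3.2768
lambda*||prox|| = 8.6556
Total = 11.9323


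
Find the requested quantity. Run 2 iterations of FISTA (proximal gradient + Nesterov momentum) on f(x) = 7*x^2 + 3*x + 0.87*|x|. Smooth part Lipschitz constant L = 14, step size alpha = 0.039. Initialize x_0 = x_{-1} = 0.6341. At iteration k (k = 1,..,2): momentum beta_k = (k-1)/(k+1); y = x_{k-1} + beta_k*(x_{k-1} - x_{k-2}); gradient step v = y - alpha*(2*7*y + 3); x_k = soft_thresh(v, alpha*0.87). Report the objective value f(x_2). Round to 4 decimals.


FISTA on f(x) = 7*x^2 + 3*x + 0.87*|x|
L = 14, alpha = 0.039
Iteration 1: beta = 0.0, y = 0.6341 + 0.0*(0.6341 - 0.6341) = 0.6341
  grad(y) = 11.8774, v = y - alpha*grad = 0.1709
  prox(v) = soft_thresh(0.1709, 0.0339) = 0.137
Iteration 2: beta = 0.3333, y = 0.137 + 0.3333*(0.137 - 0.6341) = -0.0288
  grad(y) = 2.5973, v = y - alpha*grad = -0.1301
  prox(v) = soft_thresh(-0.1301, 0.0339) = -0.0961
f(x_2) = 7*(-0.0961)^2 + 3*(-0.0961) + 0.87*|-0.0961| = -0.1401


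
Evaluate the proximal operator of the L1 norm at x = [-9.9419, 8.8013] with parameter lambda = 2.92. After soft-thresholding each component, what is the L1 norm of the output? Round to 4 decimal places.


Soft-thresholding with lambda = 2.92:
prox(-9.9419) = sign(-9.9419)*max(|-9.9419| - 2.92, 0) = -7.0219
prox(8.8013) = sign(8.8013)*max(|8.8013| - 2.92, 0) = 5.8813
prox(x) = [-7.0219, 5.8813]
||prox(x)||_1 = 7.0219 + 5.8813 = 12.9032


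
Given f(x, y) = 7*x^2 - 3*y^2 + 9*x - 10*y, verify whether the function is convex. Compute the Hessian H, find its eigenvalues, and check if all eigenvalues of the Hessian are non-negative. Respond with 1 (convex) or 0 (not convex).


The Hessian of f(x,y) = 7*x^2 - 3*y^2 + 9*x - 10*y is:
H = [[14, 0], [0, -6]]
Trace = 14 - 6 = 8
Determinant = 14*-6 - (0)^2 = -84
Discriminant = (8)^2 - 4*-84 = 400.0
Eigenvalues: lambda_1 = -6.0, lambda_2 = 14.0
The function is not convex.

0


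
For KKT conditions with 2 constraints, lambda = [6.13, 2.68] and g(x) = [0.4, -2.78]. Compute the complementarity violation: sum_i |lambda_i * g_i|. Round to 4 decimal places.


KKT complementary slackness check:
lambda_1 * g_1 = 6.13 * 0.4 = 2.452
lambda_2 * g_2 = 2.68 * -2.78 = -7.4504
Total violation = 2.452 + 7.4504 = 9.9024


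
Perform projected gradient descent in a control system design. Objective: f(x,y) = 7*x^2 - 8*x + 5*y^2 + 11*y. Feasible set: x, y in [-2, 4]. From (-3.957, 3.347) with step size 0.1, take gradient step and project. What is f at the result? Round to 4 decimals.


Step 1: Compute gradient at (-3.957, 3.347).
grad_x = 2*7*-3.957 - 8 = -63.398
grad_y = 2*5*3.347 + 11 = 44.47
Step 2: Gradient step.
x_raw = -3.957 - 0.1*-63.398 = 2.3828
y_raw = 3.347 - 0.1*44.47 = -1.1
Step 3: Project onto [-2, 4].
x_proj = clip(2.3828) = 2.3828
y_proj = clip(-1.1) = -1.1
Step 4: Evaluate f.
f(2.3828, -1.1) = 14.6318


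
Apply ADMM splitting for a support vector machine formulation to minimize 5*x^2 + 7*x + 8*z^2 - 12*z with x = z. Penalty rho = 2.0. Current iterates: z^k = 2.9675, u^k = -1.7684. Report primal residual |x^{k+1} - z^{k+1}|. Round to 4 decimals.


ADMM iteration with rho = 2.0, z^k = 2.9675, u^k = -1.7684
Step 1: x-update.
Minimize 5*x^2 + 7*x + (2.0/2)*(x - 2.9675 - 1.7684)^2
FOC: (2*5 + 2.0)*x = -7 + 2.0*(2.9675 + 1.7684)
x^{k+1} = 0.206
Step 2: z-update.
Minimize 8*z^2 - 12*z + (2.0/2)*(0.206 - z - 1.7684)^2
FOC: (2*8 + 2.0)*z = 12 + 2.0*(0.206 - 1.7684)
z^{k+1} = 0.4931
Step 3: u-update.
u^{k+1} = -1.7684 + 0.206 - 0.4931 = -2.0555
Step 4: Primal residual = |0.206 - 0.4931| = 0.2871


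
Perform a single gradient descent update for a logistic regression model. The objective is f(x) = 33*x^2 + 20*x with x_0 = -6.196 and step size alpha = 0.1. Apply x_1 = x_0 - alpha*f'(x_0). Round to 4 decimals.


We compute the gradient at x_0 and apply the update.
f'(x) = 66*x + 20
f'(-6.196) = 66*-6.196 + 20 = -388.936
x_1 = -6.196 - 0.1*-388.936 = 32.6976


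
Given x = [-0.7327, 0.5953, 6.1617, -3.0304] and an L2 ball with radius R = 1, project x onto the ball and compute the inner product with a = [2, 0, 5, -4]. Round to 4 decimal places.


Step 1: Compute ||x|| (intermediates to 6 decimals).
||x|| = sqrt((-0.7327)^2 + 0.5953^2 + 6.1617^2 + (-3.0304)^2) = 6.931169
Step 2: Project.
Since ||x|| > R, scale = R/||x|| = 1/6.931169 = 0.144276, proj(x) = scale * x
proj(x) = [-0.105711, 0.085888, 0.888985, -0.437214]
Step 3: Dot product.
a^T * proj(x) = 2*(-0.105711) + 0*0.085888 + 5*0.888985 - 4*(-0.437214) = 5.9824


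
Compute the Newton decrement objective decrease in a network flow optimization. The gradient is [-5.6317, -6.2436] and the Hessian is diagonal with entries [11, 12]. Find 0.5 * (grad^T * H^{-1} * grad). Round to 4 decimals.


Step 1: H is diagonal, so H^(-1) * g = [-0.512, -0.5203].
Step 2: g^T H^(-1) g = sum_i g_i^2 / H_ii
  = (-5.6317)^2/11 + (-6.2436)^2/12
  = 2.8833 + 3.2485 = 6.1318
Step 3: Objective decrease = 0.5 * g^T H^(-1) g = 3.0659


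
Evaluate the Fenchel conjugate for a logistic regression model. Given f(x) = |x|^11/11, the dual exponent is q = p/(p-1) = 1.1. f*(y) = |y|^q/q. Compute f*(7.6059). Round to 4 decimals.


The conjugate exponent q satisfies 1/p + 1/q = 1.
p = 11, so q = 11/(11 - 1) = 1.1
|y|^q = 7.6059^1.1 = 9.3168
f*(7.6059) = 9.3168 / 1.1 = 8.4698


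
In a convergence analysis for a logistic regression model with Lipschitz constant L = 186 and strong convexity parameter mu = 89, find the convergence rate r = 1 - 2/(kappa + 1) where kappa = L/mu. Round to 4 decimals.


Step 1: Compute the condition number.
kappa = L/mu = 186/89 = 2.0899
Step 2: Compute the convergence rate.
r = 1 - 2/(kappa + 1) = 1 - 2*mu/(L + mu) = (L - mu)/(L + mu) = 97/275 = 0.3527


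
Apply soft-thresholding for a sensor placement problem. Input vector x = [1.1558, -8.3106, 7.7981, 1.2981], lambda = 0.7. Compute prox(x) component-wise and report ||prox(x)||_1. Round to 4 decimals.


Soft-thresholding with lambda = 0.7:
prox(1.1558) = sign(1.1558)*max(|1.1558| - 0.7, 0) = 0.4558
prox(-8.3106) = sign(-8.3106)*max(|-8.3106| - 0.7, 0) = -7.6106
prox(7.7981) = sign(7.7981)*max(|7.7981| - 0.7, 0) = 7.0981
prox(1.2981) = sign(1.2981)*max(|1.2981| - 0.7, 0) = 0.5981
prox(x) = [0.4558, -7.6106, 7.0981, 0.5981]
||prox(x)||_1 = 0.4558 + 7.6106 + 7.0981 + 0.5981 = 15.7626


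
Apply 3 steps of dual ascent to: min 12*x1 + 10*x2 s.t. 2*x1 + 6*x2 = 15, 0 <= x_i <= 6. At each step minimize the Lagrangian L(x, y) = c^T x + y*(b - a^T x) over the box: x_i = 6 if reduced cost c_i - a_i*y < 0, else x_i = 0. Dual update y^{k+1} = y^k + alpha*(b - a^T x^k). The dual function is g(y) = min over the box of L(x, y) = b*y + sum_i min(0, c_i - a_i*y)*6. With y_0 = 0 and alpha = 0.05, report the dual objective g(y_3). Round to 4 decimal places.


Dual ascent for LP: min 12*x1 + 10*x2, 2*x1 + 6*x2 = 15, 0 <= x_i <= 6
Step 1: y^k = 0.0, reduced costs: (12.0, 10.0)
  x^k = (0.0, 0.0), subgradient = b - a^T x = 15.0
  y^{k+1} = 0.0 + 0.05*15.0 = 0.75
Step 2: y^k = 0.75, reduced costs: (10.5, 5.5)
  x^k = (0.0, 0.0), subgradient = b - a^T x = 15.0
  y^{k+1} = 0.75 + 0.05*15.0 = 1.5
Step 3: y^k = 1.5, reduced costs: (9.0, 1.0)
  x^k = (0.0, 0.0), subgradient = b - a^T x = 15.0
  y^{k+1} = 1.5 + 0.05*15.0 = 2.25
Dual objective at y_3 = 2.25: reduced costs (7.5, -3.5), box minimizer x = (0.0, 6.0)
g(y_3) = b*y + (c1 - a1*y)*x1 + (c2 - a2*y)*x2 = 15*2.25 + 7.5*0.0 + (-3.5)*6.0 = 33.75 + 0.0 - 21.0 = 12.75


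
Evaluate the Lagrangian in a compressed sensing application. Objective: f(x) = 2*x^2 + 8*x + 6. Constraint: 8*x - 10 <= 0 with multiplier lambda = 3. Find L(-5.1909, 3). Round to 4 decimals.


Step 1: Evaluate f(x).
f(-5.1909) = 2*(-5.1909)^2 + 8*(-5.1909) + 6 = 18.3637
Step 2: Evaluate g(x).
g(-5.1909) = 8*-5.1909 - 10 = -51.5272
Step 3: Compute Lagrangian.
L = 18.3637 + 3*-51.5272 = -136.2179


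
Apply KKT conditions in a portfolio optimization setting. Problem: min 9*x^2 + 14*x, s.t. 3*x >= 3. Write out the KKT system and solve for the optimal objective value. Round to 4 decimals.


Step 1: Try lambda = 0 (constraint inactive).
x_unc = -14/(2*9) = -0.7778
Check: 3*-0.7778 = -2.3334 < 3 -- violated!
Step 2: Constraint must be active: 3*x = 3
x* = 3/3 = 1.0
lambda = (2*9*1.0 + 14)/3 = 10.6667
Step 3: Compute optimal value.
f(x*) = 9*1.0^2 + 14*1.0 = 23.0


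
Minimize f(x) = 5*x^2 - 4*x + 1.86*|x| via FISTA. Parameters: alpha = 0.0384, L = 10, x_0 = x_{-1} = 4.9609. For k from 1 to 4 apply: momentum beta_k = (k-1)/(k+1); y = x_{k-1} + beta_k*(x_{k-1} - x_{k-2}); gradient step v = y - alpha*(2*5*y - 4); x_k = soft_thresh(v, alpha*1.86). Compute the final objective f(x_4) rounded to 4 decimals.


FISTA on f(x) = 5*x^2 - 4*x + 1.86*|x|
L = 10, alpha = 0.0384
Iteration 1: beta = 0.0, y = 4.9609 + 0.0*(4.9609 - 4.9609) = 4.9609
  grad(y) = 45.609, v = y - alpha*grad = 3.2095
  prox(v) = soft_thresh(3.2095, 0.0714) = 3.1381
Iteration 2: beta = 0.3333, y = 3.1381 + 0.3333*(3.1381 - 4.9609) = 2.5305
  grad(y) = 21.3049, v = y - alpha*grad = 1.7124
  prox(v) = soft_thresh(1.7124, 0.0714) = 1.641
Iteration 3: beta = 0.5, y = 1.641 + 0.5*(1.641 - 3.1381) = 0.8924
  grad(y) = 4.9239, v = y - alpha*grad = 0.7033
  prox(v) = soft_thresh(0.7033, 0.0714) = 0.6319
Iteration 4: beta = 0.6, y = 0.6319 + 0.6*(0.6319 - 1.641) = 0.0264
  grad(y) = -3.7355, v = y - alpha*grad = 0.1699
  prox(v) = soft_thresh(0.1699, 0.0714) = 0.0985
f(x_4) = 5*0.0985^2 - 4*0.0985 + 1.86*|0.0985| = -0.1622


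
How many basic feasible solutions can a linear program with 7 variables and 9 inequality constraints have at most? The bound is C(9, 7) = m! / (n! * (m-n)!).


Each vertex corresponds to some choice of n active constraints out of m, so the number of vertices is at most C(m, n) = m! / (n!(m-n)!).
m = 9, n = 7
Numerator: 9 * 8 * 7 * 6 * 5 * 4 * 3
Denominator: 7! = 5040
C(9, 7) = 36


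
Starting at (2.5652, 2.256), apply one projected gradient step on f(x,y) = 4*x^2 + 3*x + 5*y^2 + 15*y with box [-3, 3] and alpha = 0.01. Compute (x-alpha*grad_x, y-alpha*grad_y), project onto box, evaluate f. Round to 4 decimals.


Step 1: Compute gradient at (2.5652, 2.256).
grad_x = 2*4*2.5652 + 3 = 23.5216
grad_y = 2*5*2.256 + 15 = 37.56
Step 2: Gradient step.
x_raw = 2.5652 - 0.01*23.5216 = 2.33
y_raw = 2.256 - 0.01*37.56 = 1.8804
Step 3: Project onto [-3, 3].
x_proj = clip(2.33) = 2.33
y_proj = clip(1.8804) = 1.8804
Step 4: Evaluate f.
f(2.33, 1.8804) = 74.5908


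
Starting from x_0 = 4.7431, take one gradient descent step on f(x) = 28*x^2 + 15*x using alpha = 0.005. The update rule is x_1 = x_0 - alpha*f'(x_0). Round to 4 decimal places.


We compute the gradient at x_0 and apply the update.
f'(x) = 56*x + 15
f'(4.7431) = 56*4.7431 + 15 = 280.6136
x_1 = 4.7431 - 0.005*280.6136 = 3.34


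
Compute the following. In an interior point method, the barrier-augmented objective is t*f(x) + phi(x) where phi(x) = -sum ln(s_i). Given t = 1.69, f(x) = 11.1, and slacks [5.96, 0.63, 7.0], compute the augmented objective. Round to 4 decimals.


Step 1: Compute log-barrier.
ln values: [1.7851, -0.462, 1.9459]
phi = -(1.7851 - 0.462 + 1.9459) = -3.2689
Step 2: Compute augmented objective.
t*f(x) = 1.69*11.1 = 18.759
Total = 18.759 - 3.2689 = 15.4901


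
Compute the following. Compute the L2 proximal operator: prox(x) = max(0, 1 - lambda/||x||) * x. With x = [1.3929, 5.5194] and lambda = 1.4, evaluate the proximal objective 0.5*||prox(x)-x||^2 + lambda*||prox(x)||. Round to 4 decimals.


Step 1: Compute ||x||.
||x|| = 5.6924
Step 2: Compute scaling factor.
scale = max(0, 1 - 1.4/5.6924) = 0.7541
Step 3: prox(x) = [1.0503, 4.162]
||prox(x)|| = 4.2924
Step 4: Proximal objective.
0.5*||prox-x||^2 = 0.98
lambda*||prox|| = 6.0094
Total = 6.9894
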